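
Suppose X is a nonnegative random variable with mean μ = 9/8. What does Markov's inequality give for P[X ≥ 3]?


μ = E[X] = 9/8, a = 3.
Markov: P[X ≥ 3] ≤ μ/a = (9/8)/3 = 3/8.
Numerically: ≈ 0.37500.
(Since a = 3 > μ = 1.12500, the bound 3/8 is < 1 and informative.)

P[X ≥ 3] ≤ 3/8 ≈ 0.37500.


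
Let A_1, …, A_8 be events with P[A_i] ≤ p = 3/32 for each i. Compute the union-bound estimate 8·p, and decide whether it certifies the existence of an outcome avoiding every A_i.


Union bound: P[∪_{i=1}^{8} A_i] ≤ Σ_i P[A_i] ≤ 8·p = 8·(3/32) = 3/4.
Numerically: 3/4 ≈ 0.750.
Is 3/4 < 1? YES.
Since P[∪ A_i] ≤ 3/4 < 1, the complement has P[∩ A_i^c] ≥ 1 − 3/4 = 1/4 > 0, so some outcome avoids every A_i.

8·p = 3/4 ≈ 0.750; existence CERTIFIED by the union bound.


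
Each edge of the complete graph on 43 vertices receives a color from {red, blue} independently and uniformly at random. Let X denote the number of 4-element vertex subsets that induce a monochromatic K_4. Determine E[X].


Let X = Σ_S X_S over the C(43, 4) = 123410 subsets S of size 4, where X_S = 1 if the K_4 on S is monochromatic.
For a fixed S, the K_4 on S has C(4, 2) = 6 edges. P[all 6 edges red] = (1/2)^6, and likewise for blue, so P[monochromatic] = 2·(1/2)^6 = 2^{1 − 6} = 1/32.
Summing: E[X] = C(43, 4) · 2^{1 − 6} = 123410 · 1/32 = 61705/16.
Numerically: E[X] ≈ 3856.562.

E[X] = C(43,4)·2^(1−C(4,2)) = 61705/16 ≈ 3856.562.


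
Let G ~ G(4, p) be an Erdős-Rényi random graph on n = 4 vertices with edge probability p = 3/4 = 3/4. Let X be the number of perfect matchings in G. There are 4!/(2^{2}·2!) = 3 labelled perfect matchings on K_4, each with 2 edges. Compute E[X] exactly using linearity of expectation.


K_4 has 4!/(2^{2}·2!) = 3 labelled perfect matchings.
For each such perfect matching H, let X_H = 1 if all 2 edges of H are present in G. Then P[X_H = 1] = p^{2} = (3/4)^{2} = 9/16.
By linearity: E[X] = Σ_H E[X_H] = 3 · p^{2} = 3 · 9/16 = 27/16.
Numerically: E[X] ≈ 1.6875.

E[X] = 3 · (3/4)^{2} = 27/16 ≈ 1.6875.


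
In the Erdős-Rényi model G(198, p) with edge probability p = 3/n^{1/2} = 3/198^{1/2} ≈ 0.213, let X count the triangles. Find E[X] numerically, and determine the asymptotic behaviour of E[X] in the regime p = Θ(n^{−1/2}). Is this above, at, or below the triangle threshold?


Number of potential triangles: C(198, 3) = 1274196.
Each occurs with probability p³ ≈ (0.213)³ ≈ 9.69094e-03.
By linearity: E[X] = C(198, 3)·p³ ≈ 1274196 · 9.69094e-03 ≈ 12348.159.
Since α = 1/2 < 1, p = c/n^{1/2} ≫ 1/n is above the triangle threshold p ~ 1/n. Asymptotically E[X] ~ (c³/6)·n^{3(1−α)} = (3³/6)·n^{1.5} → ∞; triangles are abundant w.h.p.

E[X] ≈ 12348.159; in regime p = Θ(1/n^{1/2}) E[X] diverges (above the triangle threshold p ~ 1/n).


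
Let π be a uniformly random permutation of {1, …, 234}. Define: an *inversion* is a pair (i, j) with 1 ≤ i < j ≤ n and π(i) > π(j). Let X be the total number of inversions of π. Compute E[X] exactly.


Write X = Σ X_I over the C(234, 2) = 27261 pairs i < j, with X_I the indicator of one inversion.
There are 27261 indicators.
For each fixed pair i < j, the values π(i) and π(j) are two distinct elements of {1, …, 234} in uniformly random order; by symmetry P[π(i) > π(j)] = 1/2.
By linearity: E[X] = 27261 · (1/2) = C(234, 2) · (1/2) = 27261/2 = 27261/2 ≈ 13630.5000.

E[X] = 27261/2 = 13630.5000.


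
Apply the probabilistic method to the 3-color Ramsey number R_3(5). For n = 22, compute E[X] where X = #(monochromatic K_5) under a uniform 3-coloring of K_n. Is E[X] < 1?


E[X] = C(22, 5) · 3^{1 − 10} = 26334 · 3^{−9} = 26334/19683.
As a reduced fraction: E[X] = 2926/2187 ≈ 1.338.
Is E[X] < 1? NO.
Since E[X] ≥ 1, the first-moment bound is inconclusive at n = 22; it does NOT by itself certify R_3(5) > 22.

E[X] = 2926/2187 ≈ 1.338; E[X] ≥ 1; first-moment method inconclusive here.


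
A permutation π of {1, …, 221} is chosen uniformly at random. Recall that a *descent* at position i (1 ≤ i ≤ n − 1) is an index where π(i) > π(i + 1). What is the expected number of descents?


Write X = Σ X_I over i = 1, …, 220, with X_I the indicator of one descent.
There are 220 indicators.
For each fixed i, the pair (π(i), π(i+1)) is a uniformly random ordered pair of distinct values from {1, …, 221}; by symmetry P[π(i) > π(i+1)] = 1/2.
By linearity: E[X] = 220 · (1/2) = (221 − 1) · (1/2) = 110 ≈ 110.000000.

E[X] = 110 = 110.000000.


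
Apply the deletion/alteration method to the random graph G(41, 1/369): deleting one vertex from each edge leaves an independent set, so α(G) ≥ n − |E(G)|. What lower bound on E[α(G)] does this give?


E[|E(G)|] = C(41, 2)·p = 820 · (1/369) = 20/9.
E[α(G)] ≥ n − E[|E(G)|] = 41 − 20/9 = 349/9.
Numerically: ≈ 38.7778.
(This is only a lower bound; the true E[α(G)] may be larger.)

E[α(G)] ≥ 349/9 ≈ 38.7778.


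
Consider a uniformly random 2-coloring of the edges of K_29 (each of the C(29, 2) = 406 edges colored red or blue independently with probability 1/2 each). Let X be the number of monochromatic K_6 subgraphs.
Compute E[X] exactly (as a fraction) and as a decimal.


Let X = Σ_S X_S over the C(29, 6) = 475020 subsets S of size 6, where X_S = 1 if the K_6 on S is monochromatic.
For a fixed S, the K_6 on S has C(6, 2) = 15 edges. P[all 15 edges red] = (1/2)^15, and likewise for blue, so P[monochromatic] = 2·(1/2)^15 = 2^{1 − 15} = 1/16384.
By linearity of expectation: E[X] = C(29, 6) · 2^{1 − 15} = 475020 · 1/16384 = 118755/4096.
Numerically: E[X] ≈ 28.993.

E[X] = C(29,6)·2^(1−C(6,2)) = 118755/4096 ≈ 28.993.


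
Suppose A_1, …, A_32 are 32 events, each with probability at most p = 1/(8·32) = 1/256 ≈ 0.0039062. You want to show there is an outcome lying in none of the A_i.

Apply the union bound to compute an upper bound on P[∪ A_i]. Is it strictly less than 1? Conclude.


Union bound: P[∪_{i=1}^{32} A_i] ≤ Σ_i P[A_i] ≤ 32·p = 32·(1/256) = 1/8.
Numerically: 1/8 ≈ 0.1250000.
Is 1/8 < 1? YES.
Since P[∪ A_i] ≤ 1/8 < 1, the complement has P[∩ A_i^c] ≥ 1 − 1/8 = 7/8 > 0, so some outcome avoids every A_i.

32·p = 1/8 ≈ 0.1250000; existence CERTIFIED by the union bound.


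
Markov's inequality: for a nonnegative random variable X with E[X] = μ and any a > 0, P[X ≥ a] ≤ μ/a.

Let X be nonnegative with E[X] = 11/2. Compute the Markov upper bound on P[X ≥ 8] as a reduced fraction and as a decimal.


μ = E[X] = 11/2, a = 8.
Markov: P[X ≥ 8] ≤ μ/a = (11/2)/8 = 11/16.
Numerically: ≈ 0.6875.
(Since a = 8 > μ = 5.5000, the bound 11/16 is < 1 and informative.)

P[X ≥ 8] ≤ 11/16 ≈ 0.6875.


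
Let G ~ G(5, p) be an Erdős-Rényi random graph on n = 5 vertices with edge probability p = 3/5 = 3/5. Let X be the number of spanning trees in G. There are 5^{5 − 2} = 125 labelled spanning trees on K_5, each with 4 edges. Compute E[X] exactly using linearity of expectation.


K_5 has 5^{5 − 2} = 125 labelled spanning trees.
For each such spanning tree H, let X_H = 1 if all 4 edges of H are present in G. Then P[X_H = 1] = p^{4} = (3/5)^{4} = 81/625.
Summing the indicators: E[X] = Σ_H E[X_H] = 125 · p^{4} = 125 · 81/625 = 81/5.
Numerically: E[X] ≈ 16.2.

E[X] = 125 · (3/5)^{4} = 81/5 ≈ 16.2.


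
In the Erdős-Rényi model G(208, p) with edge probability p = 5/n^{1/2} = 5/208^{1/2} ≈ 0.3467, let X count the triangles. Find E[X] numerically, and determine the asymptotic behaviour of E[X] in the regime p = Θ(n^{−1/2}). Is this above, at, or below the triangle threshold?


Number of potential triangles: C(208, 3) = 1478256.
Each occurs with probability p³ ≈ (0.3467)³ ≈ 4.166919e-02.
By linearity: E[X] = C(208, 3)·p³ ≈ 1478256 · 4.166919e-02 ≈ 61597.7234.
Since α = 1/2 < 1, p = c/n^{1/2} ≫ 1/n is above the triangle threshold p ~ 1/n. Asymptotically E[X] ~ (c³/6)·n^{3(1−α)} = (5³/6)·n^{1.5} → ∞; triangles are abundant w.h.p.

E[X] ≈ 61597.7234; in regime p = Θ(1/n^{1/2}) E[X] diverges (above the triangle threshold p ~ 1/n).


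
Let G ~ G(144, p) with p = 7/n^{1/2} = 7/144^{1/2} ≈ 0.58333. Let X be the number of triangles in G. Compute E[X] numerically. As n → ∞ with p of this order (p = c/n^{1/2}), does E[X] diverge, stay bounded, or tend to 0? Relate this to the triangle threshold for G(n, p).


Number of potential triangles: C(144, 3) = 487344.
Each occurs with probability p³ ≈ (0.58333)³ ≈ 1.9849537e-01.
By linearity: E[X] = C(144, 3)·p³ ≈ 487344 · 1.9849537e-01 ≈ 96735.52778.
Since α = 1/2 < 1, p = c/n^{1/2} ≫ 1/n is above the triangle threshold p ~ 1/n. Asymptotically E[X] ~ (c³/6)·n^{3(1−α)} = (7³/6)·n^{1.5} → ∞; triangles are abundant w.h.p.

E[X] ≈ 96735.52778; in regime p = Θ(1/n^{1/2}) E[X] diverges (above the triangle threshold p ~ 1/n).


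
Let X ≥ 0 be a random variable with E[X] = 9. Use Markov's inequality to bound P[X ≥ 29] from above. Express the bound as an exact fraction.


μ = E[X] = 9, a = 29.
Markov: P[X ≥ 29] ≤ μ/a = (9)/29 = 9/29.
Numerically: ≈ 0.310.
(Since a = 29 > μ = 9.000, the bound 9/29 is < 1 and informative.)

P[X ≥ 29] ≤ 9/29 ≈ 0.310.


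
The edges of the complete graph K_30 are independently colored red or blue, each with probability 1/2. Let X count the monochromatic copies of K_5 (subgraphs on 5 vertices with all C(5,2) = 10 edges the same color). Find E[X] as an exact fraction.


Let X = Σ_S X_S over the C(30, 5) = 142506 subsets S of size 5, where X_S = 1 if the K_5 on S is monochromatic.
For a fixed S, the K_5 on S has C(5, 2) = 10 edges. P[all 10 edges red] = (1/2)^10, and likewise for blue, so P[monochromatic] = 2·(1/2)^10 = 2^{1 − 10} = 1/512.
Summing: E[X] = C(30, 5) · 2^{1 − 10} = 142506 · 1/512 = 71253/256.
Numerically: E[X] ≈ 278.332031.

E[X] = C(30,5)·2^(1−C(5,2)) = 71253/256 ≈ 278.332031.


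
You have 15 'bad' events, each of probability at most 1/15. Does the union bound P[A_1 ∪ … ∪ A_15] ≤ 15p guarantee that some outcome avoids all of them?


Union bound: P[∪_{i=1}^{15} A_i] ≤ Σ_i P[A_i] ≤ 15·p = 15·(1/15) = 1.
Numerically: 1 ≈ 1.0000000.
Is 1 < 1? NO.
Since the bound 1 is ≥ 1, the union bound is uninformative here; it does NOT by itself certify existence.

15·p = 1 ≈ 1.0000000; existence NOT certified by the union bound.


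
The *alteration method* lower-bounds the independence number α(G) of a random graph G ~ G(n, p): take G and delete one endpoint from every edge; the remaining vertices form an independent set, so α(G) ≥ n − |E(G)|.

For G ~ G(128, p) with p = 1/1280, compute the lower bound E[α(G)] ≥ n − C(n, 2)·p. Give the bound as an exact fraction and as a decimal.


E[|E(G)|] = C(128, 2)·p = 8128 · (1/1280) = 127/20.
E[α(G)] ≥ n − E[|E(G)|] = 128 − 127/20 = 2433/20.
Numerically: ≈ 121.650000.
(This is only a lower bound; the true E[α(G)] may be larger.)

E[α(G)] ≥ 2433/20 ≈ 121.650000.


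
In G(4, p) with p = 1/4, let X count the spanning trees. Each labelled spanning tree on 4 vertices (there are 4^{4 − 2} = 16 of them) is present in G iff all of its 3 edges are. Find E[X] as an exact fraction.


K_4 has 4^{4 − 2} = 16 labelled spanning trees.
For each such spanning tree H, let X_H = 1 if all 3 edges of H are present in G. Then P[X_H = 1] = p^{3} = (1/4)^{3} = 1/64.
By linearity of expectation: E[X] = Σ_H E[X_H] = 16 · p^{3} = 16 · 1/64 = 1/4.
Numerically: E[X] ≈ 0.25.

E[X] = 16 · (1/4)^{3} = 1/4 ≈ 0.25.


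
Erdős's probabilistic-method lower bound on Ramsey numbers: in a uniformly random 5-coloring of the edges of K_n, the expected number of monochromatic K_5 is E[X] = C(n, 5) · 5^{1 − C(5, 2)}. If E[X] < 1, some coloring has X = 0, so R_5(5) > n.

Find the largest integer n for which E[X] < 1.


We need C(n, 5) · 5^{1 − 10} < 1, i.e. C(n, 5) < 5^{10 − 1} = 1953125.
Check values of n near the boundary:
  n = 43: C(43, 5) = 962598; 962598 < 1953125? YES
  n = 44: C(44, 5) = 1086008; 1086008 < 1953125? YES
  n = 45: C(45, 5) = 1221759; 1221759 < 1953125? YES
  n = 46: C(46, 5) = 1370754; 1370754 < 1953125? YES
  n = 47: C(47, 5) = 1533939; 1533939 < 1953125? YES
  n = 48: C(48, 5) = 1712304; 1712304 < 1953125? YES
  n = 49: C(49, 5) = 1906884; 1906884 < 1953125? YES
  n = 50: C(50, 5) = 2118760; 2118760 < 1953125? NO
  n = 51: C(51, 5) = 2349060; 2349060 < 1953125? NO
The largest n with C(n, 5) < 1953125 is n = 49 (where E[X] = 1906884/1953125 ≈ 0.9763). Hence R_5(5) > 49, i.e. R_5(5) ≥ 50.

Largest n = 49; hence R_5(5) > 49.


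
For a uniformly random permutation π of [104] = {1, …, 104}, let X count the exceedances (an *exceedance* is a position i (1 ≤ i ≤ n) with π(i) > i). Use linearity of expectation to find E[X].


Write X = Σ_{i=1}^{104} X_i, where X_i = 1_{π(i) > i}.
For each fixed i, π(i) is uniform over {1, …, 104} (marginal of a uniform permutation), so P[π(i) > i] = (n − i)/n. Summing: Σ_{i=1}^{104} (n − i)/n = (0 + 1 + … + 103)/104 = 104(104 − 1)/(2·104) = (104 − 1)/2.
Hence E[X] = Σ_{i=1}^{104} (104 − i)/104 = 103/2 ≈ 51.5000.

E[X] = 103/2 = 51.5000.


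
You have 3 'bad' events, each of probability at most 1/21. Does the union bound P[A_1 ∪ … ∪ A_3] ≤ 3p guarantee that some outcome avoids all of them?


Union bound: P[∪_{i=1}^{3} A_i] ≤ Σ_i P[A_i] ≤ 3·p = 3·(1/21) = 1/7.
Numerically: 1/7 ≈ 0.143.
Is 1/7 < 1? YES.
Since P[∪ A_i] ≤ 1/7 < 1, the complement has P[∩ A_i^c] ≥ 1 − 1/7 = 6/7 > 0, so some outcome avoids every A_i.

3·p = 1/7 ≈ 0.143; existence CERTIFIED by the union bound.


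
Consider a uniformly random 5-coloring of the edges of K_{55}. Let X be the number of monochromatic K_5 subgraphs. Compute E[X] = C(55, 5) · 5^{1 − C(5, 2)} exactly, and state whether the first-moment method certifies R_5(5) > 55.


E[X] = C(55, 5) · 5^{1 − 10} = 3478761 · 5^{−9} = 3478761/1953125.
As a reduced fraction: E[X] = 3478761/1953125 ≈ 1.781.
Is E[X] < 1? NO.
Since E[X] ≥ 1, the first-moment bound is inconclusive at n = 55; it does NOT by itself certify R_5(5) > 55.

E[X] = 3478761/1953125 ≈ 1.781; E[X] ≥ 1; first-moment method inconclusive here.


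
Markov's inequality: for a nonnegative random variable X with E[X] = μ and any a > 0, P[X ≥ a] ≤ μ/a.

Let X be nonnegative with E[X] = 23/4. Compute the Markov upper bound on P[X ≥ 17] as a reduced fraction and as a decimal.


μ = E[X] = 23/4, a = 17.
Markov: P[X ≥ 17] ≤ μ/a = (23/4)/17 = 23/68.
Numerically: ≈ 0.338.
(Since a = 17 > μ = 5.750, the bound 23/68 is < 1 and informative.)

P[X ≥ 17] ≤ 23/68 ≈ 0.338.


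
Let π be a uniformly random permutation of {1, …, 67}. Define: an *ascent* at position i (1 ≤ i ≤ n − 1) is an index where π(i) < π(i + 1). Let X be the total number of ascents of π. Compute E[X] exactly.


Write X = Σ X_I over i = 1, …, 66, with X_I the indicator of one ascent.
There are 66 indicators.
For each fixed i, the pair (π(i), π(i+1)) is a uniformly random ordered pair of distinct values from {1, …, 67}; by symmetry P[π(i) < π(i+1)] = 1/2.
By linearity: E[X] = 66 · (1/2) = (67 − 1) · (1/2) = 33 ≈ 33.0000.

E[X] = 33 = 33.0000.


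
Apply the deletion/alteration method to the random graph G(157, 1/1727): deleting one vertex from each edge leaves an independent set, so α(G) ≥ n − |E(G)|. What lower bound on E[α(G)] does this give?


E[|E(G)|] = C(157, 2)·p = 12246 · (1/1727) = 78/11.
E[α(G)] ≥ n − E[|E(G)|] = 157 − 78/11 = 1649/11.
Numerically: ≈ 149.90909.
(This is only a lower bound; the true E[α(G)] may be larger.)

E[α(G)] ≥ 1649/11 ≈ 149.90909.


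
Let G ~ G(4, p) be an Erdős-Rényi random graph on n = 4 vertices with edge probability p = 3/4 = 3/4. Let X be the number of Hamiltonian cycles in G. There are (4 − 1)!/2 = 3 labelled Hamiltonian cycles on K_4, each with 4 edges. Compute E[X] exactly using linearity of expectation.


K_4 has (4 − 1)!/2 = 3 labelled Hamiltonian cycles.
For each such Hamiltonian cycle H, let X_H = 1 if all 4 edges of H are present in G. Then P[X_H = 1] = p^{4} = (3/4)^{4} = 81/256.
By linearity of expectation: E[X] = Σ_H E[X_H] = 3 · p^{4} = 3 · 81/256 = 243/256.
Numerically: E[X] ≈ 0.94922.

E[X] = 3 · (3/4)^{4} = 243/256 ≈ 0.94922.


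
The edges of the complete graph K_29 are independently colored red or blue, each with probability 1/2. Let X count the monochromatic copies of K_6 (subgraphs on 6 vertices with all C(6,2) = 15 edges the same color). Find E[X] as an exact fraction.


Let X = Σ_S X_S over the C(29, 6) = 475020 subsets S of size 6, where X_S = 1 if the K_6 on S is monochromatic.
For a fixed S, the K_6 on S has C(6, 2) = 15 edges. P[all 15 edges red] = (1/2)^15, and likewise for blue, so P[monochromatic] = 2·(1/2)^15 = 2^{1 − 15} = 1/16384.
By linearity: E[X] = C(29, 6) · 2^{1 − 15} = 475020 · 1/16384 = 118755/4096.
Numerically: E[X] ≈ 28.99292.

E[X] = C(29,6)·2^(1−C(6,2)) = 118755/4096 ≈ 28.99292.


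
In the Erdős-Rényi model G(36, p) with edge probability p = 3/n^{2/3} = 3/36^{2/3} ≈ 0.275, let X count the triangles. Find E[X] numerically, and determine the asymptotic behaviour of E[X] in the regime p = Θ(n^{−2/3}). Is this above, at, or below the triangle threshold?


Number of potential triangles: C(36, 3) = 7140.
Each occurs with probability p³ ≈ (0.275)³ ≈ 2.08333e-02.
By linearity: E[X] = C(36, 3)·p³ ≈ 7140 · 2.08333e-02 ≈ 148.750.
Since α = 2/3 < 1, p = c/n^{2/3} ≫ 1/n is above the triangle threshold p ~ 1/n. Asymptotically E[X] ~ (c³/6)·n^{3(1−α)} = (3³/6)·n^{1} → ∞; triangles are abundant w.h.p.

E[X] ≈ 148.750; in regime p = Θ(1/n^{2/3}) E[X] diverges (above the triangle threshold p ~ 1/n).


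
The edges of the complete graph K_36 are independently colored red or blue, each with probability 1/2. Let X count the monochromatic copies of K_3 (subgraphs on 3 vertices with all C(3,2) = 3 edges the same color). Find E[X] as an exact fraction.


Let X = Σ_S X_S over the C(36, 3) = 7140 subsets S of size 3, where X_S = 1 if the K_3 on S is monochromatic.
For a fixed S, the K_3 on S has C(3, 2) = 3 edges. P[all 3 edges red] = (1/2)^3, and likewise for blue, so P[monochromatic] = 2·(1/2)^3 = 2^{1 − 3} = 1/4.
Summing: E[X] = C(36, 3) · 2^{1 − 3} = 7140 · 1/4 = 1785.
Numerically: E[X] ≈ 1785.0000.

E[X] = C(36,3)·2^(1−C(3,2)) = 1785 ≈ 1785.0000.


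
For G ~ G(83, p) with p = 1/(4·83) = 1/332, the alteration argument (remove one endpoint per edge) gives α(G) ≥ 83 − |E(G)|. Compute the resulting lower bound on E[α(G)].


E[|E(G)|] = C(83, 2)·p = 3403 · (1/332) = 41/4.
E[α(G)] ≥ n − E[|E(G)|] = 83 − 41/4 = 291/4.
Numerically: ≈ 72.750.
(This is only a lower bound; the true E[α(G)] may be larger.)

E[α(G)] ≥ 291/4 ≈ 72.750.


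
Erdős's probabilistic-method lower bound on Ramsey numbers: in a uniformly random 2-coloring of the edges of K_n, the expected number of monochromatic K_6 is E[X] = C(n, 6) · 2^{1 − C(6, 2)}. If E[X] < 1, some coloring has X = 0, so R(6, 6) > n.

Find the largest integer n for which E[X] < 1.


We need C(n, 6) · 2^{1 − 15} < 1, i.e. C(n, 6) < 2^{15 − 1} = 16384.
Check values of n near the boundary:
  n = 14: C(14, 6) = 3003; 3003 < 16384? YES
  n = 15: C(15, 6) = 5005; 5005 < 16384? YES
  n = 16: C(16, 6) = 8008; 8008 < 16384? YES
  n = 17: C(17, 6) = 12376; 12376 < 16384? YES
  n = 18: C(18, 6) = 18564; 18564 < 16384? NO
The largest n with C(n, 6) < 16384 is n = 17 (where E[X] = 1547/2048 ≈ 0.7554). Hence R(6, 6) > 17, i.e. R(6, 6) ≥ 18.

Largest n = 17; hence R(6, 6) > 17.


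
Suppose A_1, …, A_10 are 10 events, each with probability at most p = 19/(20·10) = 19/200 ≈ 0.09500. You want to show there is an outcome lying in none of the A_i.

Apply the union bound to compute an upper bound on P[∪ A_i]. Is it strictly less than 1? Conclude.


Union bound: P[∪_{i=1}^{10} A_i] ≤ Σ_i P[A_i] ≤ 10·p = 10·(19/200) = 19/20.
Numerically: 19/20 ≈ 0.95000.
Is 19/20 < 1? YES.
Since P[∪ A_i] ≤ 19/20 < 1, the complement has P[∩ A_i^c] ≥ 1 − 19/20 = 1/20 > 0, so some outcome avoids every A_i.

10·p = 19/20 ≈ 0.95000; existence CERTIFIED by the union bound.


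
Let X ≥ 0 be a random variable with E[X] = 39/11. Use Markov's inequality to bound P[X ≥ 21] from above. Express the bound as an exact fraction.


μ = E[X] = 39/11, a = 21.
Markov: P[X ≥ 21] ≤ μ/a = (39/11)/21 = 13/77.
Numerically: ≈ 0.1688.
(Since a = 21 > μ = 3.5455, the bound 13/77 is < 1 and informative.)

P[X ≥ 21] ≤ 13/77 ≈ 0.1688.


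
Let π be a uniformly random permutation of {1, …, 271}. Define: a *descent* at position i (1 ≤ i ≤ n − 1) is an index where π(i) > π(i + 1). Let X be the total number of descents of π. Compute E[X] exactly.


Write X = Σ X_I over i = 1, …, 270, with X_I the indicator of one descent.
There are 270 indicators.
For each fixed i, the pair (π(i), π(i+1)) is a uniformly random ordered pair of distinct values from {1, …, 271}; by symmetry P[π(i) > π(i+1)] = 1/2.
By linearity: E[X] = 270 · (1/2) = (271 − 1) · (1/2) = 135 ≈ 135.00000.

E[X] = 135 = 135.00000.


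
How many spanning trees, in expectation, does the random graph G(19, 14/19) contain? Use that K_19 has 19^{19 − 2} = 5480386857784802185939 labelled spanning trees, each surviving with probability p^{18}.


K_19 has 19^{19 − 2} = 5480386857784802185939 labelled spanning trees.
For each such spanning tree H, let X_H = 1 if all 18 edges of H are present in G. Then P[X_H = 1] = p^{18} = (14/19)^{18} = 426878854210636742656/104127350297911241532841.
By linearity of expectation: E[X] = Σ_H E[X_H] = 5480386857784802185939 · p^{18} = 5480386857784802185939 · 426878854210636742656/104127350297911241532841 = 426878854210636742656/19.
Numerically: E[X] ≈ 2.247e+19.

E[X] = 5480386857784802185939 · (14/19)^{18} = 426878854210636742656/19 ≈ 2.247e+19.


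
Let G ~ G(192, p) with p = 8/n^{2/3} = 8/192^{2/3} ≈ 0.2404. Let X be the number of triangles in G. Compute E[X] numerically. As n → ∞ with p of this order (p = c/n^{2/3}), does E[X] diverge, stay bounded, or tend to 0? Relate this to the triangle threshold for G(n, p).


Number of potential triangles: C(192, 3) = 1161280.
Each occurs with probability p³ ≈ (0.2404)³ ≈ 1.388889e-02.
By linearity: E[X] = C(192, 3)·p³ ≈ 1161280 · 1.388889e-02 ≈ 16128.8889.
Since α = 2/3 < 1, p = c/n^{2/3} ≫ 1/n is above the triangle threshold p ~ 1/n. Asymptotically E[X] ~ (c³/6)·n^{3(1−α)} = (8³/6)·n^{1} → ∞; triangles are abundant w.h.p.

E[X] ≈ 16128.8889; in regime p = Θ(1/n^{2/3}) E[X] diverges (above the triangle threshold p ~ 1/n).


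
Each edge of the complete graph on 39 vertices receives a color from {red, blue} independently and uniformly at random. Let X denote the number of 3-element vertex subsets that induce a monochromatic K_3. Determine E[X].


Let X = Σ_S X_S over the C(39, 3) = 9139 subsets S of size 3, where X_S = 1 if the K_3 on S is monochromatic.
For a fixed S, the K_3 on S has C(3, 2) = 3 edges. P[all 3 edges red] = (1/2)^3, and likewise for blue, so P[monochromatic] = 2·(1/2)^3 = 2^{1 − 3} = 1/4.
By linearity of expectation: E[X] = C(39, 3) · 2^{1 − 3} = 9139 · 1/4 = 9139/4.
Numerically: E[X] ≈ 2284.7500.

E[X] = C(39,3)·2^(1−C(3,2)) = 9139/4 ≈ 2284.7500.


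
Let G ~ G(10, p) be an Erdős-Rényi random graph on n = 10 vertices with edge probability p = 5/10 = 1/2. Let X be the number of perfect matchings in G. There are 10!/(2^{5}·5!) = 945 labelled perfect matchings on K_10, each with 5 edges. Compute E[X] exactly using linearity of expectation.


K_10 has 10!/(2^{5}·5!) = 945 labelled perfect matchings.
For each such perfect matching H, let X_H = 1 if all 5 edges of H are present in G. Then P[X_H = 1] = p^{5} = (1/2)^{5} = 1/32.
By linearity: E[X] = Σ_H E[X_H] = 945 · p^{5} = 945 · 1/32 = 945/32.
Numerically: E[X] ≈ 29.5.

E[X] = 945 · (1/2)^{5} = 945/32 ≈ 29.5.


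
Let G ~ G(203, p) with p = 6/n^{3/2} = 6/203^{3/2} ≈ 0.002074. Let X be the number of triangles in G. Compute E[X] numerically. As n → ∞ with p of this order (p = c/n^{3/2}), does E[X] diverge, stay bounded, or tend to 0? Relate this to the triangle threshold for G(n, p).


Number of potential triangles: C(203, 3) = 1373701.
Each occurs with probability p³ ≈ (0.002074)³ ≈ 8.927330e-09.
By linearity: E[X] = C(203, 3)·p³ ≈ 1373701 · 8.927330e-09 ≈ 0.0123.
Since α = 3/2 > 1, p = c/n^{3/2} = o(1/n) is below the triangle threshold p ~ 1/n. Asymptotically E[X] ~ (c³/6)·n^{3(1−α)} = (6³/6)·n^{-1.5} → 0, so by Markov's inequality G has no triangles w.h.p.

E[X] ≈ 0.0123; in regime p = Θ(1/n^{3/2}) E[X] tends to 0 (below the triangle threshold p ~ 1/n).


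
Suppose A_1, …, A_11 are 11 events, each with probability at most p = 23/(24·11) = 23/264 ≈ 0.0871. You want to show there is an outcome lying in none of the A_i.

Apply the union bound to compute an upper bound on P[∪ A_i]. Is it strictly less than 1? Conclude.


Union bound: P[∪_{i=1}^{11} A_i] ≤ Σ_i P[A_i] ≤ 11·p = 11·(23/264) = 23/24.
Numerically: 23/24 ≈ 0.9583.
Is 23/24 < 1? YES.
Since P[∪ A_i] ≤ 23/24 < 1, the complement has P[∩ A_i^c] ≥ 1 − 23/24 = 1/24 > 0, so some outcome avoids every A_i.

11·p = 23/24 ≈ 0.9583; existence CERTIFIED by the union bound.


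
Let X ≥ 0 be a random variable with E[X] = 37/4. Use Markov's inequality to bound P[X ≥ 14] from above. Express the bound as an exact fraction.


μ = E[X] = 37/4, a = 14.
Markov: P[X ≥ 14] ≤ μ/a = (37/4)/14 = 37/56.
Numerically: ≈ 0.660714.
(Since a = 14 > μ = 9.250000, the bound 37/56 is < 1 and informative.)

P[X ≥ 14] ≤ 37/56 ≈ 0.660714.


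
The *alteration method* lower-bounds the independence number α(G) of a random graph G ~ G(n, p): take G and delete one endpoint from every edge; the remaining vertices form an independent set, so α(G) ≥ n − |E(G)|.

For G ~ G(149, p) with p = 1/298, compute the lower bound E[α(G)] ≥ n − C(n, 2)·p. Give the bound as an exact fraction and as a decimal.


E[|E(G)|] = C(149, 2)·p = 11026 · (1/298) = 37.
E[α(G)] ≥ n − E[|E(G)|] = 149 − 37 = 112.
Numerically: ≈ 112.0000.
(This is only a lower bound; the true E[α(G)] may be larger.)

E[α(G)] ≥ 112 ≈ 112.0000.


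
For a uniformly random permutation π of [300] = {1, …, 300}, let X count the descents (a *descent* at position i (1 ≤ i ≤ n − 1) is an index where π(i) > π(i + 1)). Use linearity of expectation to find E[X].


Write X = Σ X_I over i = 1, …, 299, with X_I the indicator of one descent.
There are 299 indicators.
For each fixed i, the pair (π(i), π(i+1)) is a uniformly random ordered pair of distinct values from {1, …, 300}; by symmetry P[π(i) > π(i+1)] = 1/2.
By linearity: E[X] = 299 · (1/2) = (300 − 1) · (1/2) = 299/2 ≈ 149.5000.

E[X] = 299/2 = 149.5000.


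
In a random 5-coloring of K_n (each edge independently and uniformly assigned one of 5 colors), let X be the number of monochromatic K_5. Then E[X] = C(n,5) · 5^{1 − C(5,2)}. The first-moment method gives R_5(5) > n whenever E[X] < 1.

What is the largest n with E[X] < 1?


We need C(n, 5) · 5^{1 − 10} < 1, i.e. C(n, 5) < 5^{10 − 1} = 1953125.
Check values of n near the boundary:
  n = 43: C(43, 5) = 962598; 962598 < 1953125? YES
  n = 44: C(44, 5) = 1086008; 1086008 < 1953125? YES
  n = 45: C(45, 5) = 1221759; 1221759 < 1953125? YES
  n = 46: C(46, 5) = 1370754; 1370754 < 1953125? YES
  n = 47: C(47, 5) = 1533939; 1533939 < 1953125? YES
  n = 48: C(48, 5) = 1712304; 1712304 < 1953125? YES
  n = 49: C(49, 5) = 1906884; 1906884 < 1953125? YES
  n = 50: C(50, 5) = 2118760; 2118760 < 1953125? NO
  n = 51: C(51, 5) = 2349060; 2349060 < 1953125? NO
The largest n with C(n, 5) < 1953125 is n = 49 (where E[X] = 1906884/1953125 ≈ 0.97632). Hence R_5(5) > 49, i.e. R_5(5) ≥ 50.

Largest n = 49; hence R_5(5) > 49.


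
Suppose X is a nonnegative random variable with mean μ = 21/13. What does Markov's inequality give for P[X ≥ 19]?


μ = E[X] = 21/13, a = 19.
Markov: P[X ≥ 19] ≤ μ/a = (21/13)/19 = 21/247.
Numerically: ≈ 0.085.
(Since a = 19 > μ = 1.615, the bound 21/247 is < 1 and informative.)

P[X ≥ 19] ≤ 21/247 ≈ 0.085.


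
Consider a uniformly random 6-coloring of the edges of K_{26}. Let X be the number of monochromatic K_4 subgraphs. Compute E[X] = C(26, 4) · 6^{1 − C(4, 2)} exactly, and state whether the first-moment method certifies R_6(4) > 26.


E[X] = C(26, 4) · 6^{1 − 6} = 14950 · 6^{−5} = 14950/7776.
As a reduced fraction: E[X] = 7475/3888 ≈ 1.9226.
Is E[X] < 1? NO.
Since E[X] ≥ 1, the first-moment bound is inconclusive at n = 26; it does NOT by itself certify R_6(4) > 26.

E[X] = 7475/3888 ≈ 1.9226; E[X] ≥ 1; first-moment method inconclusive here.


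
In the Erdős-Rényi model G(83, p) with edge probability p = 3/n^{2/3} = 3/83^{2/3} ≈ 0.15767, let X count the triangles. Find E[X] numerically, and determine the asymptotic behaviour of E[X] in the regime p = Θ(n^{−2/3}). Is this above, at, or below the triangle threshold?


Number of potential triangles: C(83, 3) = 91881.
Each occurs with probability p³ ≈ (0.15767)³ ≈ 3.9192916e-03.
By linearity: E[X] = C(83, 3)·p³ ≈ 91881 · 3.9192916e-03 ≈ 360.10843.
Since α = 2/3 < 1, p = c/n^{2/3} ≫ 1/n is above the triangle threshold p ~ 1/n. Asymptotically E[X] ~ (c³/6)·n^{3(1−α)} = (3³/6)·n^{1} → ∞; triangles are abundant w.h.p.

E[X] ≈ 360.10843; in regime p = Θ(1/n^{2/3}) E[X] diverges (above the triangle threshold p ~ 1/n).


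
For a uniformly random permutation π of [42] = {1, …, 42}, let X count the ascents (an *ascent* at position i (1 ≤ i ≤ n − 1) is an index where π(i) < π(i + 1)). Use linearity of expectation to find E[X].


Write X = Σ X_I over i = 1, …, 41, with X_I the indicator of one ascent.
There are 41 indicators.
For each fixed i, the pair (π(i), π(i+1)) is a uniformly random ordered pair of distinct values from {1, …, 42}; by symmetry P[π(i) < π(i+1)] = 1/2.
By linearity: E[X] = 41 · (1/2) = (42 − 1) · (1/2) = 41/2 ≈ 20.5000.

E[X] = 41/2 = 20.5000.


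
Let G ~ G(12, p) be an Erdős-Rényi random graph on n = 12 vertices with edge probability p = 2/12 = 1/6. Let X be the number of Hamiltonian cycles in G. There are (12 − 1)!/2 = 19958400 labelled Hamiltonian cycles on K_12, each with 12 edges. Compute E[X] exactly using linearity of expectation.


K_12 has (12 − 1)!/2 = 19958400 labelled Hamiltonian cycles.
For each such Hamiltonian cycle H, let X_H = 1 if all 12 edges of H are present in G. Then P[X_H = 1] = p^{12} = (1/6)^{12} = 1/2176782336.
By linearity of expectation: E[X] = Σ_H E[X_H] = 19958400 · p^{12} = 19958400 · 1/2176782336 = 1925/209952.
Numerically: E[X] ≈ 0.009169.

E[X] = 19958400 · (1/6)^{12} = 1925/209952 ≈ 0.009169.


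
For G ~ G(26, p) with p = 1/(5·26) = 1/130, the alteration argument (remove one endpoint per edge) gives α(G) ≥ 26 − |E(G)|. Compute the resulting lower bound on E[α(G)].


E[|E(G)|] = C(26, 2)·p = 325 · (1/130) = 5/2.
E[α(G)] ≥ n − E[|E(G)|] = 26 − 5/2 = 47/2.
Numerically: ≈ 23.50000.
(This is only a lower bound; the true E[α(G)] may be larger.)

E[α(G)] ≥ 47/2 ≈ 23.50000.


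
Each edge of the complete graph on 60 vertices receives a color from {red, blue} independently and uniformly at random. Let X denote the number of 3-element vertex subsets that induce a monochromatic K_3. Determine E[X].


Let X = Σ_S X_S over the C(60, 3) = 34220 subsets S of size 3, where X_S = 1 if the K_3 on S is monochromatic.
For a fixed S, the K_3 on S has C(3, 2) = 3 edges. P[all 3 edges red] = (1/2)^3, and likewise for blue, so P[monochromatic] = 2·(1/2)^3 = 2^{1 − 3} = 1/4.
By linearity: E[X] = C(60, 3) · 2^{1 − 3} = 34220 · 1/4 = 8555.
Numerically: E[X] ≈ 8555.000.

E[X] = C(60,3)·2^(1−C(3,2)) = 8555 ≈ 8555.000.


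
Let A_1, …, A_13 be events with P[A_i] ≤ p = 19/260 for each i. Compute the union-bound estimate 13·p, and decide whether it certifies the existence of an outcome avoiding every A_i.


Union bound: P[∪_{i=1}^{13} A_i] ≤ Σ_i P[A_i] ≤ 13·p = 13·(19/260) = 19/20.
Numerically: 19/20 ≈ 0.950000.
Is 19/20 < 1? YES.
Since P[∪ A_i] ≤ 19/20 < 1, the complement has P[∩ A_i^c] ≥ 1 − 19/20 = 1/20 > 0, so some outcome avoids every A_i.

13·p = 19/20 ≈ 0.950000; existence CERTIFIED by the union bound.


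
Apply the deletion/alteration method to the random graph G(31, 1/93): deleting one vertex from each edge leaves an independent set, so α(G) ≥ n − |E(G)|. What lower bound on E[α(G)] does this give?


E[|E(G)|] = C(31, 2)·p = 465 · (1/93) = 5.
E[α(G)] ≥ n − E[|E(G)|] = 31 − 5 = 26.
Numerically: ≈ 26.000.
(This is only a lower bound; the true E[α(G)] may be larger.)

E[α(G)] ≥ 26 ≈ 26.000.


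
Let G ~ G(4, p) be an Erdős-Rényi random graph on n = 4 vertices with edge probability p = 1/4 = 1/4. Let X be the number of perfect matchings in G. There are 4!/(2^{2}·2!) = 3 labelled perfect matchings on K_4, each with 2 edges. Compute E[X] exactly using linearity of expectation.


K_4 has 4!/(2^{2}·2!) = 3 labelled perfect matchings.
For each such perfect matching H, let X_H = 1 if all 2 edges of H are present in G. Then P[X_H = 1] = p^{2} = (1/4)^{2} = 1/16.
By linearity: E[X] = Σ_H E[X_H] = 3 · p^{2} = 3 · 1/16 = 3/16.
Numerically: E[X] ≈ 0.1875.

E[X] = 3 · (1/4)^{2} = 3/16 ≈ 0.1875.


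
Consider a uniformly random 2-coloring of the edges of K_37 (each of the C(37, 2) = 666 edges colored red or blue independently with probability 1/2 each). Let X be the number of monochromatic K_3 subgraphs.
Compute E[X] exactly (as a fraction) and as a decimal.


Let X = Σ_S X_S over the C(37, 3) = 7770 subsets S of size 3, where X_S = 1 if the K_3 on S is monochromatic.
For a fixed S, the K_3 on S has C(3, 2) = 3 edges. P[all 3 edges red] = (1/2)^3, and likewise for blue, so P[monochromatic] = 2·(1/2)^3 = 2^{1 − 3} = 1/4.
By linearity: E[X] = C(37, 3) · 2^{1 − 3} = 7770 · 1/4 = 3885/2.
Numerically: E[X] ≈ 1942.500.

E[X] = C(37,3)·2^(1−C(3,2)) = 3885/2 ≈ 1942.500.


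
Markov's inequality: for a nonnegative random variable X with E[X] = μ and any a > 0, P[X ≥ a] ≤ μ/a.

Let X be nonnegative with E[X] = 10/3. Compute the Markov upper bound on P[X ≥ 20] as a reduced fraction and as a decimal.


μ = E[X] = 10/3, a = 20.
Markov: P[X ≥ 20] ≤ μ/a = (10/3)/20 = 1/6.
Numerically: ≈ 0.167.
(Since a = 20 > μ = 3.333, the bound 1/6 is < 1 and informative.)

P[X ≥ 20] ≤ 1/6 ≈ 0.167.


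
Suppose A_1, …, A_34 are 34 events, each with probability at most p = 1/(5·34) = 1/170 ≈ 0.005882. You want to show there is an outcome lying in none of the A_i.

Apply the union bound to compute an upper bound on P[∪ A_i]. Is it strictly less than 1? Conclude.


Union bound: P[∪_{i=1}^{34} A_i] ≤ Σ_i P[A_i] ≤ 34·p = 34·(1/170) = 1/5.
Numerically: 1/5 ≈ 0.200000.
Is 1/5 < 1? YES.
Since P[∪ A_i] ≤ 1/5 < 1, the complement has P[∩ A_i^c] ≥ 1 − 1/5 = 4/5 > 0, so some outcome avoids every A_i.

34·p = 1/5 ≈ 0.200000; existence CERTIFIED by the union bound.


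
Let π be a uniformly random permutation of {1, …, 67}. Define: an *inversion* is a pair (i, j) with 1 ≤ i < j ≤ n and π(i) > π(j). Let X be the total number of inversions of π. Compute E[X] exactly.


Write X = Σ X_I over the C(67, 2) = 2211 pairs i < j, with X_I the indicator of one inversion.
There are 2211 indicators.
For each fixed pair i < j, the values π(i) and π(j) are two distinct elements of {1, …, 67} in uniformly random order; by symmetry P[π(i) > π(j)] = 1/2.
By linearity: E[X] = 2211 · (1/2) = C(67, 2) · (1/2) = 2211/2 = 2211/2 ≈ 1105.50000.

E[X] = 2211/2 = 1105.50000.


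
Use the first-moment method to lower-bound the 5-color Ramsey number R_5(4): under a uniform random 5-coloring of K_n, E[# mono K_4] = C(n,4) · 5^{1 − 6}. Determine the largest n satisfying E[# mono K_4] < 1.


We need C(n, 4) · 5^{1 − 6} < 1, i.e. C(n, 4) < 5^{6 − 1} = 3125.
Check values of n near the boundary:
  n = 14: C(14, 4) = 1001; 1001 < 3125? YES
  n = 15: C(15, 4) = 1365; 1365 < 3125? YES
  n = 16: C(16, 4) = 1820; 1820 < 3125? YES
  n = 17: C(17, 4) = 2380; 2380 < 3125? YES
  n = 18: C(18, 4) = 3060; 3060 < 3125? YES
  n = 19: C(19, 4) = 3876; 3876 < 3125? NO
  n = 20: C(20, 4) = 4845; 4845 < 3125? NO
  n = 21: C(21, 4) = 5985; 5985 < 3125? NO
The largest n with C(n, 4) < 3125 is n = 18 (where E[X] = 612/625 ≈ 0.979200). Hence R_5(4) > 18, i.e. R_5(4) ≥ 19.

Largest n = 18; hence R_5(4) > 18.


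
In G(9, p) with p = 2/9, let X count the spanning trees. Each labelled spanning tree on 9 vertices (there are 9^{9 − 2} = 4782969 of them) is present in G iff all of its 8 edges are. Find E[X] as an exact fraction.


K_9 has 9^{9 − 2} = 4782969 labelled spanning trees.
For each such spanning tree H, let X_H = 1 if all 8 edges of H are present in G. Then P[X_H = 1] = p^{8} = (2/9)^{8} = 256/43046721.
By linearity of expectation: E[X] = Σ_H E[X_H] = 4782969 · p^{8} = 4782969 · 256/43046721 = 256/9.
Numerically: E[X] ≈ 28.4444.

E[X] = 4782969 · (2/9)^{8} = 256/9 ≈ 28.4444.


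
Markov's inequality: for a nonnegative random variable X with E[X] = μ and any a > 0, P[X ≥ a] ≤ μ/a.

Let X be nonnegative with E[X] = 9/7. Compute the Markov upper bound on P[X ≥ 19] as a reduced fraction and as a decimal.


μ = E[X] = 9/7, a = 19.
Markov: P[X ≥ 19] ≤ μ/a = (9/7)/19 = 9/133.
Numerically: ≈ 0.06767.
(Since a = 19 > μ = 1.28571, the bound 9/133 is < 1 and informative.)

P[X ≥ 19] ≤ 9/133 ≈ 0.06767.


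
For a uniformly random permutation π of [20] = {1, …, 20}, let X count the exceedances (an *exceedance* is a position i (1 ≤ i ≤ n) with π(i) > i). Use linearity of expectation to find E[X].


Write X = Σ_{i=1}^{20} X_i, where X_i = 1_{π(i) > i}.
For each fixed i, π(i) is uniform over {1, …, 20} (marginal of a uniform permutation), so P[π(i) > i] = (n − i)/n. Summing: Σ_{i=1}^{20} (n − i)/n = (0 + 1 + … + 19)/20 = 20(20 − 1)/(2·20) = (20 − 1)/2.
Hence E[X] = Σ_{i=1}^{20} (20 − i)/20 = 19/2 ≈ 9.500.

E[X] = 19/2 = 9.500.


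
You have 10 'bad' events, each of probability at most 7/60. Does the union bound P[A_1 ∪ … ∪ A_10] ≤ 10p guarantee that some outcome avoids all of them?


Union bound: P[∪_{i=1}^{10} A_i] ≤ Σ_i P[A_i] ≤ 10·p = 10·(7/60) = 7/6.
Numerically: 7/6 ≈ 1.167.
Is 7/6 < 1? NO.
Since the bound 7/6 is ≥ 1, the union bound is uninformative here; it does NOT by itself certify existence.

10·p = 7/6 ≈ 1.167; existence NOT certified by the union bound.


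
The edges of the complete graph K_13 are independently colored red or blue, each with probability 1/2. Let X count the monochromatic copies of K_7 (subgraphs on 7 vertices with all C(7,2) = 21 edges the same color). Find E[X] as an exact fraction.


Let X = Σ_S X_S over the C(13, 7) = 1716 subsets S of size 7, where X_S = 1 if the K_7 on S is monochromatic.
For a fixed S, the K_7 on S has C(7, 2) = 21 edges. P[all 21 edges red] = (1/2)^21, and likewise for blue, so P[monochromatic] = 2·(1/2)^21 = 2^{1 − 21} = 1/1048576.
By linearity of expectation: E[X] = C(13, 7) · 2^{1 − 21} = 1716 · 1/1048576 = 429/262144.
Numerically: E[X] ≈ 0.002.

E[X] = C(13,7)·2^(1−C(7,2)) = 429/262144 ≈ 0.002.


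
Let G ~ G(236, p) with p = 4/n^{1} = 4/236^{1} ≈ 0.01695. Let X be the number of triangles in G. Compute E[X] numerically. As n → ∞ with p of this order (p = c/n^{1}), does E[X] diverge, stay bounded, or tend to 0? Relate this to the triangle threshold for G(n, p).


Number of potential triangles: C(236, 3) = 2162940.
Each occurs with probability p³ ≈ (0.01695)³ ≈ 4.869047e-06.
By linearity: E[X] = C(236, 3)·p³ ≈ 2162940 · 4.869047e-06 ≈ 10.5315.
Here α = 1, so p = 4/n is exactly at the triangle threshold p ~ 1/n. Asymptotically E[X] → c³/6 = 4³/6 = 32/3 ≈ 10.6667, a bounded constant. In this regime the triangle count is asymptotically Poisson(c³/6).

E[X] ≈ 10.5315; in regime p = Θ(1/n^{1}) E[X] stays bounded (at the triangle threshold p ~ 1/n).
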